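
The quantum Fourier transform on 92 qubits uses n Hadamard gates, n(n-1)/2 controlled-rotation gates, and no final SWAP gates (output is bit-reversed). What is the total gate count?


Hadamard gates: 92
Controlled rotations: n*(n-1)/2 = 92*91/2 = 4186
SWAP gates: 0 (omitted)
Total = 92 + 4186
= 4278

4278


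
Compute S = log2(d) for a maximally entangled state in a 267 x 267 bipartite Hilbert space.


For a maximally entangled state in d x d:
S = log2(d) = log2(267)
= 8.0607

8.0607


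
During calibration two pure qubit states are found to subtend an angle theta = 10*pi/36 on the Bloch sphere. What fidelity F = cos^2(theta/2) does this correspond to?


For states separated by angle theta on Bloch sphere:
F = cos^2(theta/2)
theta = 10*pi/36 = 0.8727
theta/2 = 0.4363
cos(theta/2) = 0.9063
F = 0.8214

0.8214


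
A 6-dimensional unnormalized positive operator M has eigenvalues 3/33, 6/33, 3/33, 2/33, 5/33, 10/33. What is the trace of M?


tr(M) = sum of eigenvalues
= 3/33 + 6/33 + 3/33 + 2/33 + 5/33 + 10/33
= 29/33
= 0.8788

0.8788


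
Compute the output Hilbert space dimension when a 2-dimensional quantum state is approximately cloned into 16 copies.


Output space = H^(tensor 16) where dim(H) = 2
dim = 2^16
= 4 (after 2 factors)
= 8 (after 3 factors)
= 16 (after 4 factors)
= 32 (after 5 factors)
= 64 (after 6 factors)
= 128 (after 7 factors)
= 256 (after 8 factors)
= 512 (after 9 factors)
= 1024 (after 10 factors)
= 2048 (after 11 factors)
= 4096 (after 12 factors)
= 8192 (after 13 factors)
= 16384 (after 14 factors)
= 32768 (after 15 factors)
= 65536 (after 16 factors)
= 65536

65536


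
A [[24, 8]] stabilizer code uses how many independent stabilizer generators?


For an [[n,k]] stabilizer code:
Number of stabilizer generators = n - k
= 24 - 8
= 16

16


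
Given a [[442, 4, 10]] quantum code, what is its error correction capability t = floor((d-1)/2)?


Code parameters: [[442, 4, 10]], distance d = 10.
Number of correctable errors = floor((d-1)/2)
= floor((10 - 1)/2)
= floor(9/2)
= 4

4


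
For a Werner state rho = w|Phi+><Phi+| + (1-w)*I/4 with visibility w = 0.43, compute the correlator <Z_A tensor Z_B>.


|Phi+> = (|00> + |11>)/sqrt(2)
For the pure Bell state, <Z_A Z_B> = +1 (Bell-state Pauli correlator).
The maximally-mixed part I/4 has tr(I/4 * P tensor P) = 0 for any traceless Pauli P.
So <Z_A Z_B>_rho = w * (+1) + (1 - w) * 0
= 0.43 * (+1)
= 0.4300

0.4300


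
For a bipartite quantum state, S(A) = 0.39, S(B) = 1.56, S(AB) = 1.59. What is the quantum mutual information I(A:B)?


I(A:B) = S(A) + S(B) - S(AB)
= 0.39 + 1.56 - 1.59
= 0.3600

0.3600


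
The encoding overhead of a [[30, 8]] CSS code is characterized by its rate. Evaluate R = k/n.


Code rate R = k/n
= 8/30
= 0.2667

0.2667


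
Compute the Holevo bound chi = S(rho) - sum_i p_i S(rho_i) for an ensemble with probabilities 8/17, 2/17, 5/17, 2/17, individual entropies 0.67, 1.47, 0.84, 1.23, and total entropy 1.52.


chi = S(rho) - sum_i p_i * S(rho_i)
Weighted entropy = 8/17 * 0.67 + 2/17 * 1.47 + 5/17 * 0.84 + 2/17 * 1.23
= 0.8800
chi = 1.52 - 0.8800
= 0.6400

0.6400


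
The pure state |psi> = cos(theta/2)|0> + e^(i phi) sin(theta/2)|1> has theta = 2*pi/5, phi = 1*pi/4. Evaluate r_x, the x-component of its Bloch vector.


theta = 1.2566, phi = 0.7854
r_x = sin(theta)*cos(phi) = 0.9511 * 0.7071
r_x = 0.6725

0.6725


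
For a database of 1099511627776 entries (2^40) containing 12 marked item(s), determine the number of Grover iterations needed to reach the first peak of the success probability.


After j Grover iterations the success probability is P(j) = sin^2((2j+1)*theta), where sin(theta) = sqrt(k/N).
N = 2^40 = 1099511627776, k = 12
sin(theta) = sqrt(k/N) = 3.30362474e-06
theta = arcsin(sqrt(k/N)) = 3.30362474e-06 rad
P(j) reaches its first maximum when (2j+1)*theta is as close as possible to pi/2, i.e. j = round(pi/(4*theta) - 1/2).
pi/(4*theta) - 1/2 = 237737.8103
(For comparison, the common estimate pi/4 * sqrt(N/k) = 237738.3103; the exact maximiser is used here.)
Optimal iterations = 237738

237738


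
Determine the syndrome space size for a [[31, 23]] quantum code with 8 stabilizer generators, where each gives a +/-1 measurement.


Each stabilizer generator gives a binary (+1 or -1) measurement outcome.
With 8 independent generators:
Total syndromes = 2^8
= 256

256


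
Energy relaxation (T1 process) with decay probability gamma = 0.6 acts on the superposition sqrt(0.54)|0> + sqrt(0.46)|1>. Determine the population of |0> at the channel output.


For amplitude damping with parameter gamma on state sqrt(a)|0> + sqrt(b)|1>:
alpha^2 = 0.54, beta^2 = 0.46
P(|0>) = alpha^2 + gamma * beta^2
= 0.54 + 0.6 * 0.46
= 0.54 + 0.2760
= 0.8160

0.8160


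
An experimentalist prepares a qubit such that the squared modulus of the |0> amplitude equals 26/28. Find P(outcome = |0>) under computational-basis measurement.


|alpha|^2 = 26/28 = 0.9286
|beta|^2 = 1 - 26/28 = 2/28 = 0.0714
P(|0>) = |alpha|^2 = 0.9286

0.9286


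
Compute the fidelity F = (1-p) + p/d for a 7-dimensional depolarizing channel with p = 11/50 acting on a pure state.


F = (1-p) + p/d
= (1 - 0.2200) + 0.2200/7
= 0.7800 + 0.0314
= 0.8114

0.8114


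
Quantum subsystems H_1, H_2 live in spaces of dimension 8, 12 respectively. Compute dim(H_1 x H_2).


dim(H_1 x H_2) = 8 * 12
= 96

96


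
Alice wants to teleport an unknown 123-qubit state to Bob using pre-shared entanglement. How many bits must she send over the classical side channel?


Quantum teleportation requires 2 classical bits per qubit teleported.
123 qubit(s) -> 2 * 123 = 246 classical bits

246


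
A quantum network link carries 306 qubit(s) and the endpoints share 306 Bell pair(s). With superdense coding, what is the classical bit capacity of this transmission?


Superdense coding allows 2 classical bits per shared entangled pair.
306 pair(s) -> 2 * 306 = 612 classical bits

612


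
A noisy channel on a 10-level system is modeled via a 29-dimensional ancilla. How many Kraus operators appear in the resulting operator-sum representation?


Tracing out the environment in an orthonormal basis {|i>_E} gives Kraus operators K_i = <i|_E U |0>_E.
Number of Kraus operators = dim(H_env) = d_env
= 29

29


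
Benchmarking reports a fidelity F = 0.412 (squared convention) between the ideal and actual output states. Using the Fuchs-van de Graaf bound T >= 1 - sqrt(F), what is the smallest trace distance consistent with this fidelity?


Fuchs-van de Graaf (squared-fidelity convention): 1 - sqrt(F) <= T <= sqrt(1 - F).
Lower bound: T >= 1 - sqrt(F)
sqrt(F) = sqrt(0.412) = 0.6419
T >= 1 - 0.6419
T >= 0.3581

0.3581


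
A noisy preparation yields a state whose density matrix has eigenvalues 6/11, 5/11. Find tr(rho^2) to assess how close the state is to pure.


tr(rho^2) = sum of eigenvalues squared
= (6/11)^2 + (5/11)^2
= (36 + 25) / 121
= 61/121
= 0.5041

0.5041


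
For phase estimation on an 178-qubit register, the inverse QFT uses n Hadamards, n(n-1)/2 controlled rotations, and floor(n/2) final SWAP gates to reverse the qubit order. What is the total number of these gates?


Hadamard gates: 178
Controlled rotations: n*(n-1)/2 = 178*177/2 = 15753
SWAP gates: floor(n/2) = floor(178/2) = 89
Total = 178 + 15753 + 89
= 16020

16020


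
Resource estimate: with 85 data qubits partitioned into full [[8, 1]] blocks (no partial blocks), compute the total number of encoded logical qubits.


Each code block uses 8 physical qubits for 1 logical qubit(s).
Number of complete blocks = floor(85 / 8) = 10
Logical qubits = 10 * 1
= 10

10


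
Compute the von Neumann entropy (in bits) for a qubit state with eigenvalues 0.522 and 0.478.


S = -p*log2(p) - (1-p)*log2(1-p)
p = 0.5220, 1-p = 0.4780
= -0.5220 * log2(0.5220) - 0.4780 * log2(0.4780)
= -(-0.4896) - (-0.5090)
= 0.9986

0.9986


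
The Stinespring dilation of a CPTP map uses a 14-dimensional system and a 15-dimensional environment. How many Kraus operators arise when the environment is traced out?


Tracing out the environment in an orthonormal basis {|i>_E} gives Kraus operators K_i = <i|_E U |0>_E.
Number of Kraus operators = dim(H_env) = d_env
= 15

15


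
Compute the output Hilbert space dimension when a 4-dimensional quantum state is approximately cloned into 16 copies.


Output space = H^(tensor 16) where dim(H) = 4
dim = 4^16
= 16 (after 2 factors)
= 64 (after 3 factors)
= 256 (after 4 factors)
= 1024 (after 5 factors)
= 4096 (after 6 factors)
= 16384 (after 7 factors)
= 65536 (after 8 factors)
= 262144 (after 9 factors)
= 1048576 (after 10 factors)
= 4194304 (after 11 factors)
= 16777216 (after 12 factors)
= 67108864 (after 13 factors)
= 268435456 (after 14 factors)
= 1073741824 (after 15 factors)
= 4294967296 (after 16 factors)
= 4294967296

4294967296


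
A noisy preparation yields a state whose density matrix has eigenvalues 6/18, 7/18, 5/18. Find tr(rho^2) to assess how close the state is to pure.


tr(rho^2) = sum of eigenvalues squared
= (6/18)^2 + (7/18)^2 + (5/18)^2
= (36 + 49 + 25) / 324
= 110/324
= 0.3395

0.3395


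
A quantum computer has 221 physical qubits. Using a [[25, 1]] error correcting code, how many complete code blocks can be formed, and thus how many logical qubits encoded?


Each code block uses 25 physical qubits for 1 logical qubit(s).
Number of complete blocks = floor(221 / 25) = 8
Logical qubits = 8 * 1
= 8

8


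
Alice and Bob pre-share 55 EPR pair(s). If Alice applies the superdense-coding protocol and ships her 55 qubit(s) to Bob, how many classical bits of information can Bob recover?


Superdense coding allows 2 classical bits per shared entangled pair.
55 pair(s) -> 2 * 55 = 110 classical bits

110


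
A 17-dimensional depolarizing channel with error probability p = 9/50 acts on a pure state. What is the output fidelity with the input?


F = (1-p) + p/d
= (1 - 0.1800) + 0.1800/17
= 0.8200 + 0.0106
= 0.8306

0.8306


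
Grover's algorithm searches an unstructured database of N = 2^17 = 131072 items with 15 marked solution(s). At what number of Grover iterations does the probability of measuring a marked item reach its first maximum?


After j Grover iterations the success probability is P(j) = sin^2((2j+1)*theta), where sin(theta) = sqrt(k/N).
N = 2^17 = 131072, k = 15
sin(theta) = sqrt(k/N) = 0.0106977062
theta = arcsin(sqrt(k/N)) = 0.01069791025 rad
P(j) reaches its first maximum when (2j+1)*theta is as close as possible to pi/2, i.e. j = round(pi/(4*theta) - 1/2).
pi/(4*theta) - 1/2 = 72.9160
(For comparison, the common estimate pi/4 * sqrt(N/k) = 73.4174; the exact maximiser is used here.)
Optimal iterations = 73

73


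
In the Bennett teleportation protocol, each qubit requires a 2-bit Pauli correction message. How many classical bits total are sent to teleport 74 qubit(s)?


Quantum teleportation requires 2 classical bits per qubit teleported.
74 qubit(s) -> 2 * 74 = 148 classical bits

148


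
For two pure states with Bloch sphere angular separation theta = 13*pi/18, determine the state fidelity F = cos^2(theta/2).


For states separated by angle theta on Bloch sphere:
F = cos^2(theta/2)
theta = 13*pi/18 = 2.2689
theta/2 = 1.1345
cos(theta/2) = 0.4226
F = 0.1786

0.1786


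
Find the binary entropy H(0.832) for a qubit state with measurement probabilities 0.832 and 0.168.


S = -p*log2(p) - (1-p)*log2(1-p)
p = 0.8320, 1-p = 0.1680
= -0.8320 * log2(0.8320) - 0.1680 * log2(0.1680)
= -(-0.2208) - (-0.4323)
= 0.6531

0.6531


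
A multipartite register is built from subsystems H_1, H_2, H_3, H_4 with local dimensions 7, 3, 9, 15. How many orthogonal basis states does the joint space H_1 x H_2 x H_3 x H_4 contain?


dim(H_1 x H_2 x H_3 x H_4) = 7 * 3 * 9 * 15
= 21 * 9 * 15
= 189 * 15
= 2835

2835


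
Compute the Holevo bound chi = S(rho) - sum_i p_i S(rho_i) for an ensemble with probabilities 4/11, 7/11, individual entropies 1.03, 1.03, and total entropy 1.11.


chi = S(rho) - sum_i p_i * S(rho_i)
Weighted entropy = 4/11 * 1.03 + 7/11 * 1.03
= 1.0300
chi = 1.11 - 1.0300
= 0.0800

0.0800


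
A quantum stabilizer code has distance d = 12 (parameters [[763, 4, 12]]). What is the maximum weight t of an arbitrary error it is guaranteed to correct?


Code parameters: [[763, 4, 12]], distance d = 12.
Number of correctable errors = floor((d-1)/2)
= floor((12 - 1)/2)
= floor(11/2)
= 5

5


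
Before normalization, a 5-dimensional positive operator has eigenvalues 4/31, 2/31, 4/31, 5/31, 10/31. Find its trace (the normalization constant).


tr(M) = sum of eigenvalues
= 4/31 + 2/31 + 4/31 + 5/31 + 10/31
= 25/31
= 0.8065

0.8065


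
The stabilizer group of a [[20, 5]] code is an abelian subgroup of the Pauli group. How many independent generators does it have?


For an [[n,k]] stabilizer code:
Number of stabilizer generators = n - k
= 20 - 5
= 15

15


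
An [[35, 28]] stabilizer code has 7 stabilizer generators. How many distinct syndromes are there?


Each stabilizer generator gives a binary (+1 or -1) measurement outcome.
With 7 independent generators:
Total syndromes = 2^7
= 128

128


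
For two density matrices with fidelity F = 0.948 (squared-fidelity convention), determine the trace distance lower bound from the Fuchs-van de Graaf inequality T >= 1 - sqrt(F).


Fuchs-van de Graaf (squared-fidelity convention): 1 - sqrt(F) <= T <= sqrt(1 - F).
Lower bound: T >= 1 - sqrt(F)
sqrt(F) = sqrt(0.948) = 0.9737
T >= 1 - 0.9737
T >= 0.0263

0.0263


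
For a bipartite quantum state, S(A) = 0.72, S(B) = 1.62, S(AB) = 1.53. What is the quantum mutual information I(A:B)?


I(A:B) = S(A) + S(B) - S(AB)
= 0.72 + 1.62 - 1.53
= 0.8100

0.8100


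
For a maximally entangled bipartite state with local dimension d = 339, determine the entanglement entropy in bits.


For a maximally entangled state in d x d:
S = log2(d) = log2(339)
= 8.4051

8.4051


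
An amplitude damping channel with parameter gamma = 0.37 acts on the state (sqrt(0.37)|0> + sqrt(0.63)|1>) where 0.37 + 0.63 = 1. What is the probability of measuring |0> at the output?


For amplitude damping with parameter gamma on state sqrt(a)|0> + sqrt(b)|1>:
alpha^2 = 0.37, beta^2 = 0.63
P(|0>) = alpha^2 + gamma * beta^2
= 0.37 + 0.37 * 0.63
= 0.37 + 0.2331
= 0.6031

0.6031


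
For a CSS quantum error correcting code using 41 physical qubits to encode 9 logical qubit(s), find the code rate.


Code rate R = k/n
= 9/41
= 0.2195

0.2195


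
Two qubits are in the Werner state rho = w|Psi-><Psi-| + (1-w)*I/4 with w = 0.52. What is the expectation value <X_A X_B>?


|Psi-> = (|01> - |10>)/sqrt(2)
For the pure Bell state, <X_A X_B> = -1 (Bell-state Pauli correlator).
The maximally-mixed part I/4 has tr(I/4 * P tensor P) = 0 for any traceless Pauli P.
So <X_A X_B>_rho = w * (-1) + (1 - w) * 0
= 0.52 * (-1)
= -0.5200

-0.5200


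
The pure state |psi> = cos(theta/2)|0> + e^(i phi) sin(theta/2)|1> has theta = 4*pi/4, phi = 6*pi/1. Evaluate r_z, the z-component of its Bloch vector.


theta = 3.1416, phi = 18.8496
r_z = cos(theta) = -1.0000

-1.0000


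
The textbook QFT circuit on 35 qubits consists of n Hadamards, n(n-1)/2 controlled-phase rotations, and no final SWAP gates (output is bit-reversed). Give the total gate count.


Hadamard gates: 35
Controlled rotations: n*(n-1)/2 = 35*34/2 = 595
SWAP gates: 0 (omitted)
Total = 35 + 595
= 630

630


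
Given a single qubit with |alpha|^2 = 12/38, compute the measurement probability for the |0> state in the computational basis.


|alpha|^2 = 12/38 = 0.3158
|beta|^2 = 1 - 12/38 = 26/38 = 0.6842
P(|0>) = |alpha|^2 = 0.3158

0.3158


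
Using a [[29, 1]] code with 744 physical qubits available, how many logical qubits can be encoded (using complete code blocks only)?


Each code block uses 29 physical qubits for 1 logical qubit(s).
Number of complete blocks = floor(744 / 29) = 25
Logical qubits = 25 * 1
= 25

25


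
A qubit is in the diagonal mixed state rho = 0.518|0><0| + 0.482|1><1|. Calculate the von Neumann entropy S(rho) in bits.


S = -p*log2(p) - (1-p)*log2(1-p)
p = 0.5180, 1-p = 0.4820
= -0.5180 * log2(0.5180) - 0.4820 * log2(0.4820)
= -(-0.4916) - (-0.5075)
= 0.9991

0.9991


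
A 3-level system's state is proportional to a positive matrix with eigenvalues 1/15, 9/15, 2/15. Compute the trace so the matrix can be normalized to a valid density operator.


tr(M) = sum of eigenvalues
= 1/15 + 9/15 + 2/15
= 12/15
= 0.8000

0.8000


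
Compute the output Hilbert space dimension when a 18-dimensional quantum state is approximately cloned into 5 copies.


Output space = H^(tensor 5) where dim(H) = 18
dim = 18^5
= 324 (after 2 factors)
= 5832 (after 3 factors)
= 104976 (after 4 factors)
= 1889568 (after 5 factors)
= 1889568

1889568


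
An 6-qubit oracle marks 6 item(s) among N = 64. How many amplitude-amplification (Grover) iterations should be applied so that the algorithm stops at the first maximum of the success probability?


After j Grover iterations the success probability is P(j) = sin^2((2j+1)*theta), where sin(theta) = sqrt(k/N).
N = 2^6 = 64, k = 6
sin(theta) = sqrt(k/N) = 0.3061862178
theta = arcsin(sqrt(k/N)) = 0.3111842443 rad
P(j) reaches its first maximum when (2j+1)*theta is as close as possible to pi/2, i.e. j = round(pi/(4*theta) - 1/2).
pi/(4*theta) - 1/2 = 2.0239
(For comparison, the common estimate pi/4 * sqrt(N/k) = 2.5651; the exact maximiser is used here.)
Optimal iterations = 2

2


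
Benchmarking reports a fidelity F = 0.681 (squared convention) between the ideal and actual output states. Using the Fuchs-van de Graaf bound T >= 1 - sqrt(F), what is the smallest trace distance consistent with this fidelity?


Fuchs-van de Graaf (squared-fidelity convention): 1 - sqrt(F) <= T <= sqrt(1 - F).
Lower bound: T >= 1 - sqrt(F)
sqrt(F) = sqrt(0.681) = 0.8252
T >= 1 - 0.8252
T >= 0.1748

0.1748


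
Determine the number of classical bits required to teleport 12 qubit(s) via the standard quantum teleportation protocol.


Quantum teleportation requires 2 classical bits per qubit teleported.
12 qubit(s) -> 2 * 12 = 24 classical bits

24


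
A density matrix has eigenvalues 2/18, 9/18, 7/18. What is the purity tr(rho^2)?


tr(rho^2) = sum of eigenvalues squared
= (2/18)^2 + (9/18)^2 + (7/18)^2
= (4 + 81 + 49) / 324
= 134/324
= 0.4136

0.4136


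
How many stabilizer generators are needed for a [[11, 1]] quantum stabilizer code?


For an [[n,k]] stabilizer code:
Number of stabilizer generators = n - k
= 11 - 1
= 10

10


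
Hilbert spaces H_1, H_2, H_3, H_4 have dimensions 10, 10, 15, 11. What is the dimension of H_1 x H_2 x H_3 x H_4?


dim(H_1 x H_2 x H_3 x H_4) = 10 * 10 * 15 * 11
= 100 * 15 * 11
= 1500 * 11
= 16500

16500


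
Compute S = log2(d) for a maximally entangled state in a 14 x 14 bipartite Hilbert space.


For a maximally entangled state in d x d:
S = log2(d) = log2(14)
= 3.8074

3.8074


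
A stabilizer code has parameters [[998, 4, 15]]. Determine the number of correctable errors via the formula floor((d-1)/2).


Code parameters: [[998, 4, 15]], distance d = 15.
Number of correctable errors = floor((d-1)/2)
= floor((15 - 1)/2)
= floor(14/2)
= 7

7


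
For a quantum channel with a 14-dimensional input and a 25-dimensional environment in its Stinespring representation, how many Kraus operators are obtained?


Tracing out the environment in an orthonormal basis {|i>_E} gives Kraus operators K_i = <i|_E U |0>_E.
Number of Kraus operators = dim(H_env) = d_env
= 25

25


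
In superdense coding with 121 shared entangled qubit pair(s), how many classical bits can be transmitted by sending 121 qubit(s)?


Superdense coding allows 2 classical bits per shared entangled pair.
121 pair(s) -> 2 * 121 = 242 classical bits

242


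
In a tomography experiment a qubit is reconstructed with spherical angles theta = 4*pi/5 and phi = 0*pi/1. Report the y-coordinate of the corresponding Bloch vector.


theta = 2.5133, phi = 0.0000
r_y = sin(theta)*sin(phi) = 0.5878 * 0.0000
r_y = 0.0000

0.0000


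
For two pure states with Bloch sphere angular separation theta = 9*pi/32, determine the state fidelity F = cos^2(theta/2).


For states separated by angle theta on Bloch sphere:
F = cos^2(theta/2)
theta = 9*pi/32 = 0.8836
theta/2 = 0.4418
cos(theta/2) = 0.9040
F = 0.8172

0.8172


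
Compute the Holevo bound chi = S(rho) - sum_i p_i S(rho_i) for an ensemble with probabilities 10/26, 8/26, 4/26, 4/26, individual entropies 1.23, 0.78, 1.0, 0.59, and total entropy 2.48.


chi = S(rho) - sum_i p_i * S(rho_i)
Weighted entropy = 10/26 * 1.23 + 8/26 * 0.78 + 4/26 * 1.0 + 4/26 * 0.59
= 0.9577
chi = 2.48 - 0.9577
= 1.5223

1.5223


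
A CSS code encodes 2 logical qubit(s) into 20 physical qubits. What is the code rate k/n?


Code rate R = k/n
= 2/20
= 0.1000

0.1000


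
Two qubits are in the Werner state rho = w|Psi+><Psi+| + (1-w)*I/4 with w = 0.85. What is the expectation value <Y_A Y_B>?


|Psi+> = (|01> + |10>)/sqrt(2)
For the pure Bell state, <Y_A Y_B> = +1 (Bell-state Pauli correlator).
The maximally-mixed part I/4 has tr(I/4 * P tensor P) = 0 for any traceless Pauli P.
So <Y_A Y_B>_rho = w * (+1) + (1 - w) * 0
= 0.85 * (+1)
= 0.8500

0.8500


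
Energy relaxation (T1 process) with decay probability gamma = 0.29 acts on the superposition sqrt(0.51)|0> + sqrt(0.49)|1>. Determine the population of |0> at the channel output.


For amplitude damping with parameter gamma on state sqrt(a)|0> + sqrt(b)|1>:
alpha^2 = 0.51, beta^2 = 0.49
P(|0>) = alpha^2 + gamma * beta^2
= 0.51 + 0.29 * 0.49
= 0.51 + 0.1421
= 0.6521

0.6521


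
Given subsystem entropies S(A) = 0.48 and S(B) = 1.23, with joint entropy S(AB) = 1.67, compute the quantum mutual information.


I(A:B) = S(A) + S(B) - S(AB)
= 0.48 + 1.23 - 1.67
= 0.0400

0.0400


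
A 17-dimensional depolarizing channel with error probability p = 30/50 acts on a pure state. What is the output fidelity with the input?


F = (1-p) + p/d
= (1 - 0.6000) + 0.6000/17
= 0.4000 + 0.0353
= 0.4353

0.4353


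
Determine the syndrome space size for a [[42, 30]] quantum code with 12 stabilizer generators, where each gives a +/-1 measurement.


Each stabilizer generator gives a binary (+1 or -1) measurement outcome.
With 12 independent generators:
Total syndromes = 2^12
= 4096

4096


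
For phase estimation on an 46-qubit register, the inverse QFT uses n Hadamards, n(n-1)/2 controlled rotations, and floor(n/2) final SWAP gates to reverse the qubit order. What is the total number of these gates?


Hadamard gates: 46
Controlled rotations: n*(n-1)/2 = 46*45/2 = 1035
SWAP gates: floor(n/2) = floor(46/2) = 23
Total = 46 + 1035 + 23
= 1104

1104


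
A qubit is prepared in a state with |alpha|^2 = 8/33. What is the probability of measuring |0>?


|alpha|^2 = 8/33 = 0.2424
|beta|^2 = 1 - 8/33 = 25/33 = 0.7576
P(|0>) = |alpha|^2 = 0.2424

0.2424


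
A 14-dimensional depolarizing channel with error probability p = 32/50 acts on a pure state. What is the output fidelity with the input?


F = (1-p) + p/d
= (1 - 0.6400) + 0.6400/14
= 0.3600 + 0.0457
= 0.4057

0.4057


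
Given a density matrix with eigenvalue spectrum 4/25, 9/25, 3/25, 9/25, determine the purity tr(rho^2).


tr(rho^2) = sum of eigenvalues squared
= (4/25)^2 + (9/25)^2 + (3/25)^2 + (9/25)^2
= (16 + 81 + 9 + 81) / 625
= 187/625
= 0.2992

0.2992


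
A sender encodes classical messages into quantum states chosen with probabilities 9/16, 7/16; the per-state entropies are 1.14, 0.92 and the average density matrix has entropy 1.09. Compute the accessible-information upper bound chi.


chi = S(rho) - sum_i p_i * S(rho_i)
Weighted entropy = 9/16 * 1.14 + 7/16 * 0.92
= 1.0437
chi = 1.09 - 1.0437
= 0.0463

0.0463


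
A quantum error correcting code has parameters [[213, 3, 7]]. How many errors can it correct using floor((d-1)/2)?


Code parameters: [[213, 3, 7]], distance d = 7.
Number of correctable errors = floor((d-1)/2)
= floor((7 - 1)/2)
= floor(6/2)
= 3

3


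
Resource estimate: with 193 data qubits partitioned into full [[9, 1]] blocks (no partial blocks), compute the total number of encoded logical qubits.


Each code block uses 9 physical qubits for 1 logical qubit(s).
Number of complete blocks = floor(193 / 9) = 21
Logical qubits = 21 * 1
= 21

21


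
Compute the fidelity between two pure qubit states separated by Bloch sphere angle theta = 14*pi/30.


For states separated by angle theta on Bloch sphere:
F = cos^2(theta/2)
theta = 14*pi/30 = 1.4661
theta/2 = 0.7330
cos(theta/2) = 0.7431
F = 0.5523

0.5523


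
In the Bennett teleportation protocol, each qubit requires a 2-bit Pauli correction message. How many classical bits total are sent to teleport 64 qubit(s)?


Quantum teleportation requires 2 classical bits per qubit teleported.
64 qubit(s) -> 2 * 64 = 128 classical bits

128


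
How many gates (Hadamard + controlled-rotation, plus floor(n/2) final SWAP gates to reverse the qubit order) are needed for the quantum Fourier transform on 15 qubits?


Hadamard gates: 15
Controlled rotations: n*(n-1)/2 = 15*14/2 = 105
SWAP gates: floor(n/2) = floor(15/2) = 7
Total = 15 + 105 + 7
= 127

127


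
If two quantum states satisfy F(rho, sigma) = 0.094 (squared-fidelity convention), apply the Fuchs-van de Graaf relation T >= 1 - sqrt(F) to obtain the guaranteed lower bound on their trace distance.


Fuchs-van de Graaf (squared-fidelity convention): 1 - sqrt(F) <= T <= sqrt(1 - F).
Lower bound: T >= 1 - sqrt(F)
sqrt(F) = sqrt(0.094) = 0.3066
T >= 1 - 0.3066
T >= 0.6934

0.6934


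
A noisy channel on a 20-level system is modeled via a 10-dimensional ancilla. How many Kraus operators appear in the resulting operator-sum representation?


Tracing out the environment in an orthonormal basis {|i>_E} gives Kraus operators K_i = <i|_E U |0>_E.
Number of Kraus operators = dim(H_env) = d_env
= 10

10


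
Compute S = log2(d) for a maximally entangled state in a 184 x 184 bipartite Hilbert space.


For a maximally entangled state in d x d:
S = log2(d) = log2(184)
= 7.5236

7.5236


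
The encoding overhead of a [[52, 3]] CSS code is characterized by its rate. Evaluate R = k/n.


Code rate R = k/n
= 3/52
= 0.0577

0.0577


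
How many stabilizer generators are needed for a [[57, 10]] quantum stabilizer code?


For an [[n,k]] stabilizer code:
Number of stabilizer generators = n - k
= 57 - 10
= 47

47


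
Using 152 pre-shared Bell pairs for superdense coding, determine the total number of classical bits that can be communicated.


Superdense coding allows 2 classical bits per shared entangled pair.
152 pair(s) -> 2 * 152 = 304 classical bits

304


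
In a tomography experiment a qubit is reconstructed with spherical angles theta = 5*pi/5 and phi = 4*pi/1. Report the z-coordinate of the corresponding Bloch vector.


theta = 3.1416, phi = 12.5664
r_z = cos(theta) = -1.0000

-1.0000


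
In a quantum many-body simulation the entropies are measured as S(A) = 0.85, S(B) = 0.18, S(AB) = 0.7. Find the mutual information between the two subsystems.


I(A:B) = S(A) + S(B) - S(AB)
= 0.85 + 0.18 - 0.7
= 0.3300

0.3300


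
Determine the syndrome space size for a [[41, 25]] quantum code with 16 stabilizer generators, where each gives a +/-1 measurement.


Each stabilizer generator gives a binary (+1 or -1) measurement outcome.
With 16 independent generators:
Total syndromes = 2^16
= 65536

65536


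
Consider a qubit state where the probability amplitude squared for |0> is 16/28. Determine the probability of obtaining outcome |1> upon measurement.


|alpha|^2 = 16/28 = 0.5714
|beta|^2 = 1 - 16/28 = 12/28 = 0.4286
P(|1>) = |beta|^2 = 0.4286

0.4286


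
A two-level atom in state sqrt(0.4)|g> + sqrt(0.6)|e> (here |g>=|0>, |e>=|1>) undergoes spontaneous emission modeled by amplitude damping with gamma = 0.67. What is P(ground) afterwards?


For amplitude damping with parameter gamma on state sqrt(a)|0> + sqrt(b)|1>:
alpha^2 = 0.4, beta^2 = 0.6
P(|0>) = alpha^2 + gamma * beta^2
= 0.4 + 0.67 * 0.6
= 0.4 + 0.4020
= 0.8020

0.8020


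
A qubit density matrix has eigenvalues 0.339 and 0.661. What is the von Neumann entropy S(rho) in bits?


S = -p*log2(p) - (1-p)*log2(1-p)
p = 0.3390, 1-p = 0.6610
= -0.3390 * log2(0.3390) - 0.6610 * log2(0.6610)
= -(-0.5291) - (-0.3948)
= 0.9239

0.9239


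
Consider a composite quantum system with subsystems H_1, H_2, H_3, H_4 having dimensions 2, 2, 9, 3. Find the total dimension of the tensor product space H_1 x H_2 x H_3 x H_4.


dim(H_1 x H_2 x H_3 x H_4) = 2 * 2 * 9 * 3
= 4 * 9 * 3
= 36 * 3
= 108

108


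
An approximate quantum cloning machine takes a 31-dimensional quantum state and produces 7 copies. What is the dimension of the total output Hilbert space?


Output space = H^(tensor 7) where dim(H) = 31
dim = 31^7
= 961 (after 2 factors)
= 29791 (after 3 factors)
= 923521 (after 4 factors)
= 28629151 (after 5 factors)
= 887503681 (after 6 factors)
= 27512614111 (after 7 factors)
= 27512614111

27512614111


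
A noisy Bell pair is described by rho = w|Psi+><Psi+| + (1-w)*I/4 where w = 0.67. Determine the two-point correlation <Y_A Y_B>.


|Psi+> = (|01> + |10>)/sqrt(2)
For the pure Bell state, <Y_A Y_B> = +1 (Bell-state Pauli correlator).
The maximally-mixed part I/4 has tr(I/4 * P tensor P) = 0 for any traceless Pauli P.
So <Y_A Y_B>_rho = w * (+1) + (1 - w) * 0
= 0.67 * (+1)
= 0.6700

0.6700


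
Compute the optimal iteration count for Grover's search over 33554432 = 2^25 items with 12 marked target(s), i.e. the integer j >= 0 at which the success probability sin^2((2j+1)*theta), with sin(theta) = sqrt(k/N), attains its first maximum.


After j Grover iterations the success probability is P(j) = sin^2((2j+1)*theta), where sin(theta) = sqrt(k/N).
N = 2^25 = 33554432, k = 12
sin(theta) = sqrt(k/N) = 0.0005980199567
theta = arcsin(sqrt(k/N)) = 0.0005980199924 rad
P(j) reaches its first maximum when (2j+1)*theta is as close as possible to pi/2, i.e. j = round(pi/(4*theta) - 1/2).
pi/(4*theta) - 1/2 = 1312.8309
(For comparison, the common estimate pi/4 * sqrt(N/k) = 1313.3310; the exact maximiser is used here.)
Optimal iterations = 1313

1313


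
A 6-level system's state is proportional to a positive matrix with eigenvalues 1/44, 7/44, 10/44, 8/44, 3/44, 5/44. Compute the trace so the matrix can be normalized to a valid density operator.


tr(M) = sum of eigenvalues
= 1/44 + 7/44 + 10/44 + 8/44 + 3/44 + 5/44
= 34/44
= 0.7727

0.7727


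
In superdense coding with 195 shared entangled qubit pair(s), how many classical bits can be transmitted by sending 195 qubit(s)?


Superdense coding allows 2 classical bits per shared entangled pair.
195 pair(s) -> 2 * 195 = 390 classical bits

390


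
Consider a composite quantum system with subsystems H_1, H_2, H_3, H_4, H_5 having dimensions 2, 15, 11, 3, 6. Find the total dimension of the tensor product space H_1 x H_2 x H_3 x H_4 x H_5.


dim(H_1 x H_2 x H_3 x H_4 x H_5) = 2 * 15 * 11 * 3 * 6
= 30 * 11 * 3 * 6
= 330 * 3 * 6
= 990 * 6
= 5940

5940


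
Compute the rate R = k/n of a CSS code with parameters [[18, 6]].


Code rate R = k/n
= 6/18
= 0.3333

0.3333


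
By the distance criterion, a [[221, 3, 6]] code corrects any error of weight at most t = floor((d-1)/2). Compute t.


Code parameters: [[221, 3, 6]], distance d = 6.
Number of correctable errors = floor((d-1)/2)
= floor((6 - 1)/2)
= floor(5/2)
= 2

2


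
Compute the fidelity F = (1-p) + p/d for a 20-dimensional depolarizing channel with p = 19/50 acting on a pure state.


F = (1-p) + p/d
= (1 - 0.3800) + 0.3800/20
= 0.6200 + 0.0190
= 0.6390

0.6390


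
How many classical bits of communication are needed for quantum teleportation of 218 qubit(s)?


Quantum teleportation requires 2 classical bits per qubit teleported.
218 qubit(s) -> 2 * 218 = 436 classical bits

436


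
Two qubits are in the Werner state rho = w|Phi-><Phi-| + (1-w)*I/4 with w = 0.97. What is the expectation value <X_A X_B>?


|Phi-> = (|00> - |11>)/sqrt(2)
For the pure Bell state, <X_A X_B> = -1 (Bell-state Pauli correlator).
The maximally-mixed part I/4 has tr(I/4 * P tensor P) = 0 for any traceless Pauli P.
So <X_A X_B>_rho = w * (-1) + (1 - w) * 0
= 0.97 * (-1)
= -0.9700

-0.9700


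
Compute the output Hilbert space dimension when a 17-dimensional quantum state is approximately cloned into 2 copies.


Output space = H^(tensor 2) where dim(H) = 17
dim = 17^2
= 289

289


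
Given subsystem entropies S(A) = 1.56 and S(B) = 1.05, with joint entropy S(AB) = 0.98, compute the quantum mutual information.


I(A:B) = S(A) + S(B) - S(AB)
= 1.56 + 1.05 - 0.98
= 1.6300

1.6300


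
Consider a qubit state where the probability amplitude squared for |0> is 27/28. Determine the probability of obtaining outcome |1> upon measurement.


|alpha|^2 = 27/28 = 0.9643
|beta|^2 = 1 - 27/28 = 1/28 = 0.0357
P(|1>) = |beta|^2 = 0.0357

0.0357


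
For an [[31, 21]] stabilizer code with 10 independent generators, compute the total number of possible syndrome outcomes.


Each stabilizer generator gives a binary (+1 or -1) measurement outcome.
With 10 independent generators:
Total syndromes = 2^10
= 1024

1024


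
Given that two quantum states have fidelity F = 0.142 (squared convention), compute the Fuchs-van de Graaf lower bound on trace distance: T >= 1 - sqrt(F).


Fuchs-van de Graaf (squared-fidelity convention): 1 - sqrt(F) <= T <= sqrt(1 - F).
Lower bound: T >= 1 - sqrt(F)
sqrt(F) = sqrt(0.142) = 0.3768
T >= 1 - 0.3768
T >= 0.6232

0.6232


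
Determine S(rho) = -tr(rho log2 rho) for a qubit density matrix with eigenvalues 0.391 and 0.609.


S = -p*log2(p) - (1-p)*log2(1-p)
p = 0.3910, 1-p = 0.6090
= -0.3910 * log2(0.3910) - 0.6090 * log2(0.6090)
= -(-0.5297) - (-0.4357)
= 0.9654

0.9654


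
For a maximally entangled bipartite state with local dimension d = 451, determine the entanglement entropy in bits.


For a maximally entangled state in d x d:
S = log2(d) = log2(451)
= 8.8170

8.8170


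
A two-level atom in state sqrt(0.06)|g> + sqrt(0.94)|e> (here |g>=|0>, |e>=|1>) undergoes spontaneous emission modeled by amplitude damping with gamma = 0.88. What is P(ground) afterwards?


For amplitude damping with parameter gamma on state sqrt(a)|0> + sqrt(b)|1>:
alpha^2 = 0.06, beta^2 = 0.94
P(|0>) = alpha^2 + gamma * beta^2
= 0.06 + 0.88 * 0.94
= 0.06 + 0.8272
= 0.8872

0.8872


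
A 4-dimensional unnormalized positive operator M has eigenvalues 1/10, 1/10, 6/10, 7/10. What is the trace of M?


tr(M) = sum of eigenvalues
= 1/10 + 1/10 + 6/10 + 7/10
= 15/10
= 1.5000

1.5000


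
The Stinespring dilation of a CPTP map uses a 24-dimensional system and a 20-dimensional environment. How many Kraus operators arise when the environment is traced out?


Tracing out the environment in an orthonormal basis {|i>_E} gives Kraus operators K_i = <i|_E U |0>_E.
Number of Kraus operators = dim(H_env) = d_env
= 20

20


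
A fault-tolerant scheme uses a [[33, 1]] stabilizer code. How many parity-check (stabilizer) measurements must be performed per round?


For an [[n,k]] stabilizer code:
Number of stabilizer generators = n - k
= 33 - 1
= 32

32


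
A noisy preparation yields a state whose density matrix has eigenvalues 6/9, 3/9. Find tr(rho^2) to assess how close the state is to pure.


tr(rho^2) = sum of eigenvalues squared
= (6/9)^2 + (3/9)^2
= (36 + 9) / 81
= 45/81
= 0.5556

0.5556


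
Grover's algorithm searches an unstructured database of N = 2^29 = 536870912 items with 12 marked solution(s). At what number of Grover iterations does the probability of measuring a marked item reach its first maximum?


After j Grover iterations the success probability is P(j) = sin^2((2j+1)*theta), where sin(theta) = sqrt(k/N).
N = 2^29 = 536870912, k = 12
sin(theta) = sqrt(k/N) = 0.0001495049892
theta = arcsin(sqrt(k/N)) = 0.0001495049897 rad
P(j) reaches its first maximum when (2j+1)*theta is as close as possible to pi/2, i.e. j = round(pi/(4*theta) - 1/2).
pi/(4*theta) - 1/2 = 5252.8241
(For comparison, the common estimate pi/4 * sqrt(N/k) = 5253.3241; the exact maximiser is used here.)
Optimal iterations = 5253

5253


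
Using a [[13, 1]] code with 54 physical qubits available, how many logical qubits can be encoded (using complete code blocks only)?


Each code block uses 13 physical qubits for 1 logical qubit(s).
Number of complete blocks = floor(54 / 13) = 4
Logical qubits = 4 * 1
= 4

4


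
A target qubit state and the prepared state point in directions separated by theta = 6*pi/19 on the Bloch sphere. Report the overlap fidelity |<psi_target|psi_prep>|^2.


For states separated by angle theta on Bloch sphere:
F = cos^2(theta/2)
theta = 6*pi/19 = 0.9921
theta/2 = 0.4960
cos(theta/2) = 0.8795
F = 0.7735

0.7735


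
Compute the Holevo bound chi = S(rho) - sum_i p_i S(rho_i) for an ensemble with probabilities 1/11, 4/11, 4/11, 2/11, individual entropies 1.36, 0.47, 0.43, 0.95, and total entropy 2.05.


chi = S(rho) - sum_i p_i * S(rho_i)
Weighted entropy = 1/11 * 1.36 + 4/11 * 0.47 + 4/11 * 0.43 + 2/11 * 0.95
= 0.6236
chi = 2.05 - 0.6236
= 1.4264

1.4264


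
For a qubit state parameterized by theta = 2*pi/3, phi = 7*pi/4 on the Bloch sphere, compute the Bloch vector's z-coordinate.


theta = 2.0944, phi = 5.4978
r_z = cos(theta) = -0.5000

-0.5000


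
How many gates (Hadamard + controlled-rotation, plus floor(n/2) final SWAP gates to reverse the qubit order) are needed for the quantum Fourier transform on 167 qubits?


Hadamard gates: 167
Controlled rotations: n*(n-1)/2 = 167*166/2 = 13861
SWAP gates: floor(n/2) = floor(167/2) = 83
Total = 167 + 13861 + 83
= 14111

14111


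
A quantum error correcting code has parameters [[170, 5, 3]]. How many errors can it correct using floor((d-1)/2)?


Code parameters: [[170, 5, 3]], distance d = 3.
Number of correctable errors = floor((d-1)/2)
= floor((3 - 1)/2)
= floor(2/2)
= 1

1


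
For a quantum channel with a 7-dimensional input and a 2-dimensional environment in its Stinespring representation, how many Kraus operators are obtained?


Tracing out the environment in an orthonormal basis {|i>_E} gives Kraus operators K_i = <i|_E U |0>_E.
Number of Kraus operators = dim(H_env) = d_env
= 2

2


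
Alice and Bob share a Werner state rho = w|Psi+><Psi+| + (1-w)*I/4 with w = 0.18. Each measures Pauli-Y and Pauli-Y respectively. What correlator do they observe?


|Psi+> = (|01> + |10>)/sqrt(2)
For the pure Bell state, <Y_A Y_B> = +1 (Bell-state Pauli correlator).
The maximally-mixed part I/4 has tr(I/4 * P tensor P) = 0 for any traceless Pauli P.
So <Y_A Y_B>_rho = w * (+1) + (1 - w) * 0
= 0.18 * (+1)
= 0.1800

0.1800


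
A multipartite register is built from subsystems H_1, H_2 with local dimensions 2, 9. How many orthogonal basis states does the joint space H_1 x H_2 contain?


dim(H_1 x H_2) = 2 * 9
= 18

18


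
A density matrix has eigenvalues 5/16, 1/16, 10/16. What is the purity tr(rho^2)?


tr(rho^2) = sum of eigenvalues squared
= (5/16)^2 + (1/16)^2 + (10/16)^2
= (25 + 1 + 100) / 256
= 126/256
= 0.4922

0.4922


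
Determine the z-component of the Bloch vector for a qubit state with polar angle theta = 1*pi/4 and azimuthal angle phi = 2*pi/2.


theta = 0.7854, phi = 3.1416
r_z = cos(theta) = 0.7071

0.7071


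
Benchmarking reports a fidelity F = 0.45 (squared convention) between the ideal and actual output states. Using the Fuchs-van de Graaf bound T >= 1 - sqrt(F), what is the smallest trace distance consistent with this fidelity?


Fuchs-van de Graaf (squared-fidelity convention): 1 - sqrt(F) <= T <= sqrt(1 - F).
Lower bound: T >= 1 - sqrt(F)
sqrt(F) = sqrt(0.45) = 0.6708
T >= 1 - 0.6708
T >= 0.3292

0.3292
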